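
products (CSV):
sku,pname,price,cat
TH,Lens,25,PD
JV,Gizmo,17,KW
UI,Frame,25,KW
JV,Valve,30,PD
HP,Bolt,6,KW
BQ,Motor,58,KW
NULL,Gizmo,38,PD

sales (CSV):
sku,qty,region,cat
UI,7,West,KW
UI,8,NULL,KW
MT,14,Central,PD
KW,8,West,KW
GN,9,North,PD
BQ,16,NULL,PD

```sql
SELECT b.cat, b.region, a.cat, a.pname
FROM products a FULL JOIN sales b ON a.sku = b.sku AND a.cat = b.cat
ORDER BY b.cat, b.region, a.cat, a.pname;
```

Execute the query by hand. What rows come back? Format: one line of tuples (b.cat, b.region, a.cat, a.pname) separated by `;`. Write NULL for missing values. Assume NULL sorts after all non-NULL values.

(KW, West, KW, Frame); (KW, West, NULL, NULL); (KW, NULL, KW, Frame); (PD, Central, NULL, NULL); (PD, North, NULL, NULL); (PD, NULL, NULL, NULL); (NULL, NULL, KW, Bolt); (NULL, NULL, KW, Gizmo); (NULL, NULL, KW, Motor); (NULL, NULL, PD, Gizmo); (NULL, NULL, PD, Lens); (NULL, NULL, PD, Valve)

FULL OUTER JOIN keeps every row from both sides; unmatched rows get NULL for the other side's columns.
Matching on a.sku = b.sku AND a.cat = b.cat. A NULL in a compared column never satisfies the condition.
- a[0] sku=TH, cat=PD → no match; kept with NULLs on the b side.
- a[1] sku=JV, cat=KW → no match; kept with NULLs on the b side.
- a[2] sku=UI, cat=KW → 2 match(es) in b → 2 row(s).
- a[3] sku=JV, cat=PD → no match; kept with NULLs on the b side.
- a[4] sku=HP, cat=KW → no match; kept with NULLs on the b side.
- a[5] sku=BQ, cat=KW → no match; kept with NULLs on the b side.
- a[6] sku=NULL, cat=PD → no match; kept with NULLs on the b side.
- plus 4 unmatched b row(s), each kept with NULL a columns.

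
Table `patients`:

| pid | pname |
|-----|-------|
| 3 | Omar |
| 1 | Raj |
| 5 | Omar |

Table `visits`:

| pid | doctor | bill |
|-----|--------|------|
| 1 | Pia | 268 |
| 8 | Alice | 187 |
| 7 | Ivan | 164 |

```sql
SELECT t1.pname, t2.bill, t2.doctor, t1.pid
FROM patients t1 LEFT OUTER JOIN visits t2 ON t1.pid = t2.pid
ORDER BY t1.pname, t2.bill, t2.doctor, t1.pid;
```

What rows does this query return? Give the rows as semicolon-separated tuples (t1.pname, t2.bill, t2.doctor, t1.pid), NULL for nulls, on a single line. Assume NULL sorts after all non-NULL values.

(Omar, NULL, NULL, 3); (Omar, NULL, NULL, 5); (Raj, 268, Pia, 1)

LEFT JOIN keeps every row from `patients`; unmatched rows get NULL for `visits`'s columns.
Matching on t1.pid = t2.pid.
Matched pairs: 1; unmatched t1 rows kept: 2.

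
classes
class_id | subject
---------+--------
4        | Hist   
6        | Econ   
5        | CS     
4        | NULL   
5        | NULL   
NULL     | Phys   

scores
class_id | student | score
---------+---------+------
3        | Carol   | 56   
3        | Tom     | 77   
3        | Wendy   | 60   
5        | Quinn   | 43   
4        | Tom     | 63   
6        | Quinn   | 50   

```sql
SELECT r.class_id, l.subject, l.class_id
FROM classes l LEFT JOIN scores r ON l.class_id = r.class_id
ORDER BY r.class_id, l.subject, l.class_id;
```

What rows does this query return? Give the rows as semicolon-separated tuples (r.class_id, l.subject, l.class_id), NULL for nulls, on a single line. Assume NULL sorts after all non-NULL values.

(4, Hist, 4); (4, NULL, 4); (5, CS, 5); (5, NULL, 5); (6, Econ, 6); (NULL, Phys, NULL)

LEFT JOIN keeps every row from `classes`; unmatched rows get NULL for `scores`'s columns.
Matching on l.class_id = r.class_id. A NULL in a compared column never satisfies the condition.
- class_id=4: 1 matching r row(s), so 1 row(s) emitted.
- class_id=6: 1 matching r row(s), so 1 row(s) emitted.
- class_id=5: 1 matching r row(s), so 1 row(s) emitted.
- class_id=4: 1 matching r row(s), so 1 row(s) emitted.
- class_id=5: 1 matching r row(s), so 1 row(s) emitted.
- class_id=NULL: no r row matches, row kept with r columns NULL.
After projecting and ordering:
r.class_id | l.subject | l.class_id
4 | Hist | 4
4 | NULL | 4
5 | CS | 5
5 | NULL | 5
6 | Econ | 6
NULL | Phys | NULL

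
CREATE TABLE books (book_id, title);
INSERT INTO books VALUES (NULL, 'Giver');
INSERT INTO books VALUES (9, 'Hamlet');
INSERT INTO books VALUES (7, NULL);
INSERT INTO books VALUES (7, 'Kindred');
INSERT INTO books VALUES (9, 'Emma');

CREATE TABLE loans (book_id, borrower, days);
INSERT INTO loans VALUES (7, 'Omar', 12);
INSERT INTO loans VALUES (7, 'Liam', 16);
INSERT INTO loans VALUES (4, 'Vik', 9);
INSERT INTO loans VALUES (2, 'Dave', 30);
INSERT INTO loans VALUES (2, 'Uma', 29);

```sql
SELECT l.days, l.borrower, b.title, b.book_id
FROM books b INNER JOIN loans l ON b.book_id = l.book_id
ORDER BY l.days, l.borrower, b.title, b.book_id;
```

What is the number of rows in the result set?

INNER JOIN keeps only pairs where the ON condition holds.
Matching on b.book_id = l.book_id. A NULL in a compared column never satisfies the condition.
Matched pairs: 4.
Total: 4 rows.

4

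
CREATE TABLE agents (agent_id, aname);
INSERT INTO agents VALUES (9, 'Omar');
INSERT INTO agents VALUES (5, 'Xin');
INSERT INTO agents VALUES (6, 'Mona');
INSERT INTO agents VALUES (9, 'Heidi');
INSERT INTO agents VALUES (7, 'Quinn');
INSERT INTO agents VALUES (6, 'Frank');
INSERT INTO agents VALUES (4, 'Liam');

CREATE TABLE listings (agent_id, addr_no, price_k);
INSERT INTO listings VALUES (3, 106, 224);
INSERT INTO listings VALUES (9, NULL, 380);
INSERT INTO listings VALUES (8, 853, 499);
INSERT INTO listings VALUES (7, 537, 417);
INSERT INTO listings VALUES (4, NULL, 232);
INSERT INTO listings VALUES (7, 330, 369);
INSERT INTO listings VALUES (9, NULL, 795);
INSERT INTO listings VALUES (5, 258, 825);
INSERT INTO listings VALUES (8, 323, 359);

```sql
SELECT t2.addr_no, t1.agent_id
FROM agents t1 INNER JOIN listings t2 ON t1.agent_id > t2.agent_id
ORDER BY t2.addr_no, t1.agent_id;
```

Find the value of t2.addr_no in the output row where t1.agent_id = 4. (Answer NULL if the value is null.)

INNER JOIN keeps only pairs where the ON condition holds.
Matching on t1.agent_id > t2.agent_id.
Matched pairs: 26.

106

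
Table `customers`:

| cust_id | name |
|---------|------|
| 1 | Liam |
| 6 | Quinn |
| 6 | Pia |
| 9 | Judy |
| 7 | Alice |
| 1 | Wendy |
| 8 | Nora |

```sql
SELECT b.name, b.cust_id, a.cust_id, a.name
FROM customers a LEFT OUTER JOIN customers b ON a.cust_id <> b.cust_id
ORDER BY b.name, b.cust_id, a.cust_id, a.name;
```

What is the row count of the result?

LEFT JOIN keeps every row from `customers a`; unmatched rows get NULL for `customers b`'s columns.
Matching on a.cust_id <> b.cust_id.
- a (cust_id=1) pairs with 5 row(s) of b.
- a (cust_id=6) pairs with 5 row(s) of b.
- a (cust_id=6) pairs with 5 row(s) of b.
- a (cust_id=9) pairs with 6 row(s) of b.
- a (cust_id=7) pairs with 6 row(s) of b.
- a (cust_id=1) pairs with 5 row(s) of b.
- a (cust_id=8) pairs with 6 row(s) of b.
Total: 38 rows.

38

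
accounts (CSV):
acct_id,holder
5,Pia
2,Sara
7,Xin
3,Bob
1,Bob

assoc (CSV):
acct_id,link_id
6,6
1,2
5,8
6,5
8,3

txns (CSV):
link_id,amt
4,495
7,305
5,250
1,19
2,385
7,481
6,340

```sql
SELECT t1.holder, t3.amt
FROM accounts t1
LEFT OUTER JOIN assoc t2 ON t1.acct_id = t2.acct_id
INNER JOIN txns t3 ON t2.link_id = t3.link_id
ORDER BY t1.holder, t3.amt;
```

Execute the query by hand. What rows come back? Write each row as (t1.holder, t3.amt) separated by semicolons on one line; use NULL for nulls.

(Bob, 385)

Joins associate left-to-right: accounts LEFT JOIN assoc on acct_id gives 5 intermediate row(s).
Then INNER JOIN `txns t3` on link_id: keep only rows whose t2.link_id appears in t3.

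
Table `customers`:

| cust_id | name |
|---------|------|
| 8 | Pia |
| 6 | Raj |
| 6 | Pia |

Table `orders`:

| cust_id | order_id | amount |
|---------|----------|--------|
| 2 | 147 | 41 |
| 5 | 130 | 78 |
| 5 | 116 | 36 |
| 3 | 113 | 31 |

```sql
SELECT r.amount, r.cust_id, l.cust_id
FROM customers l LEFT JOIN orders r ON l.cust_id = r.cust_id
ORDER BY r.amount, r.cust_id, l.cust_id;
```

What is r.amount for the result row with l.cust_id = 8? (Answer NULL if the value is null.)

LEFT JOIN keeps every row from `customers`; unmatched rows get NULL for `orders`'s columns.
Matching on l.cust_id = r.cust_id.
- cust_id=8: no r row matches, row kept with r columns NULL.
- cust_id=6: no r row matches, row kept with r columns NULL.
- cust_id=6: no r row matches, row kept with r columns NULL.

NULL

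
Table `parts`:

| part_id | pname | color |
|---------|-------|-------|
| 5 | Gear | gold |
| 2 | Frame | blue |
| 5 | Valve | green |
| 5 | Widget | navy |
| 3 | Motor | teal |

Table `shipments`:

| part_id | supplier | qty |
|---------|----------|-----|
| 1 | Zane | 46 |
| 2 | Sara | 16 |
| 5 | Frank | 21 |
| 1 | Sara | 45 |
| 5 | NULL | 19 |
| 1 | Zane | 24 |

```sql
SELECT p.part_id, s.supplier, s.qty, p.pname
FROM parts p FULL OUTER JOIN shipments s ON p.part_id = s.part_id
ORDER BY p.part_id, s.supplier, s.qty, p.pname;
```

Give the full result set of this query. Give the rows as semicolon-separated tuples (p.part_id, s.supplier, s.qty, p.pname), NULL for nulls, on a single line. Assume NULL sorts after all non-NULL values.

FULL OUTER JOIN keeps every row from both sides; unmatched rows get NULL for the other side's columns.
Matching on p.part_id = s.part_id.
Matched pairs: 7; unmatched p rows kept: 1; unmatched s rows kept: 3.

(2, Sara, 16, Frame); (3, NULL, NULL, Motor); (5, Frank, 21, Gear); (5, Frank, 21, Valve); (5, Frank, 21, Widget); (5, NULL, 19, Gear); (5, NULL, 19, Valve); (5, NULL, 19, Widget); (NULL, Sara, 45, NULL); (NULL, Zane, 24, NULL); (NULL, Zane, 46, NULL)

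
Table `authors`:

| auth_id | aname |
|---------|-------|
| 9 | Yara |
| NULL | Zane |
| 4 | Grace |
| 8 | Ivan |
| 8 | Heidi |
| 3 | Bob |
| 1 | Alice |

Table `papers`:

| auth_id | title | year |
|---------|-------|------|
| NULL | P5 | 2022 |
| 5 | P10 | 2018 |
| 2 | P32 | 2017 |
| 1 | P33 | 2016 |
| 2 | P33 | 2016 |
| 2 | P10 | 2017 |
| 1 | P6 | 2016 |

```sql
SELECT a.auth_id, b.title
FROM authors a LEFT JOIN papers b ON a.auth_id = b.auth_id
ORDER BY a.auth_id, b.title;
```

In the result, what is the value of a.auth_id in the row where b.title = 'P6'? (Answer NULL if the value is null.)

1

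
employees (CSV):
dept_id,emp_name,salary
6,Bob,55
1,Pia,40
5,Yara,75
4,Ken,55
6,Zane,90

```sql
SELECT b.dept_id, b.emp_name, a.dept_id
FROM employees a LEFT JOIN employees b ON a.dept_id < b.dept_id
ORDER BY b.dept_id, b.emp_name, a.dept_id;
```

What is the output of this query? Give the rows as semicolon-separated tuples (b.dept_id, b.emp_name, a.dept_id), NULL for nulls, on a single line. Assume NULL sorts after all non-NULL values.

LEFT JOIN keeps every row from `employees a`; unmatched rows get NULL for `employees b`'s columns.
Matching on a.dept_id < b.dept_id.
Matched pairs: 9; unmatched a rows kept: 2.

(4, Ken, 1); (5, Yara, 1); (5, Yara, 4); (6, Bob, 1); (6, Bob, 4); (6, Bob, 5); (6, Zane, 1); (6, Zane, 4); (6, Zane, 5); (NULL, NULL, 6); (NULL, NULL, 6)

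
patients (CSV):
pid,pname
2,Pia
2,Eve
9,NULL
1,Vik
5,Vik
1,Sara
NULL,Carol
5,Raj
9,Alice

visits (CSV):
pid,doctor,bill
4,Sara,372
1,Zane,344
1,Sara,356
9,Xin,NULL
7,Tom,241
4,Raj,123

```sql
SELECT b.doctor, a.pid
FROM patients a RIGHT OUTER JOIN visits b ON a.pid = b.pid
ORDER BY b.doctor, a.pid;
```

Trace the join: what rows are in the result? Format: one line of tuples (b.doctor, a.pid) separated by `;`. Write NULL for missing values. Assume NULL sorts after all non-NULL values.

(Raj, NULL); (Sara, 1); (Sara, 1); (Sara, NULL); (Tom, NULL); (Xin, 9); (Xin, 9); (Zane, 1); (Zane, 1)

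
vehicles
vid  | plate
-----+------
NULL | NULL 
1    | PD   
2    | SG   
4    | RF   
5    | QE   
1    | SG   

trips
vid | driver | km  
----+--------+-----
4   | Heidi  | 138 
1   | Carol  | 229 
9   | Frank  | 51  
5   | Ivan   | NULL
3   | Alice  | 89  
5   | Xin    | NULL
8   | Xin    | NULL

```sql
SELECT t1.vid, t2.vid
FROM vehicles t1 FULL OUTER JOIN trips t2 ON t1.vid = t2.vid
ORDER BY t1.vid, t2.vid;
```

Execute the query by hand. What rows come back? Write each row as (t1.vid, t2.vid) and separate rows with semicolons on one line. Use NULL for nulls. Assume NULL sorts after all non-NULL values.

(1, 1); (1, 1); (2, NULL); (4, 4); (5, 5); (5, 5); (NULL, 3); (NULL, 8); (NULL, 9); (NULL, NULL)

FULL OUTER JOIN keeps every row from both sides; unmatched rows get NULL for the other side's columns.
Matching on t1.vid = t2.vid. A NULL in a compared column never satisfies the condition.
- vid=NULL: no t2 row matches, row kept with t2 columns NULL.
- vid=1: 1 matching t2 row(s), so 1 row(s) emitted.
- vid=2: no t2 row matches, row kept with t2 columns NULL.
- vid=4: 1 matching t2 row(s), so 1 row(s) emitted.
- vid=5: 2 matching t2 row(s), so 2 row(s) emitted.
- vid=1: 1 matching t2 row(s), so 1 row(s) emitted.
- 3 t2 row(s) had no t1 match → kept, t1 columns NULL.
After projecting and ordering:
t1.vid | t2.vid
1 | 1
1 | 1
2 | NULL
4 | 4
5 | 5
5 | 5
NULL | 3
NULL | 8
NULL | 9
NULL | NULL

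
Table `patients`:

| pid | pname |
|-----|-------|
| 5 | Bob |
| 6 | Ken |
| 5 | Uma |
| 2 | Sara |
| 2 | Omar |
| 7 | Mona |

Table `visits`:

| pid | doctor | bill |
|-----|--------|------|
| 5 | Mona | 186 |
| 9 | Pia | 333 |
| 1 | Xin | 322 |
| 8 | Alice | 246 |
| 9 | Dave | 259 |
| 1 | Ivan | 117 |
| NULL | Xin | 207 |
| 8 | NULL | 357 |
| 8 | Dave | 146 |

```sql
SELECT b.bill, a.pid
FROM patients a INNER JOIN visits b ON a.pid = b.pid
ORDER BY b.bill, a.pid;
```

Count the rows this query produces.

INNER JOIN keeps only pairs where the ON condition holds.
Matching on a.pid = b.pid. A NULL in a compared column never satisfies the condition.
Matched pairs: 2.
Total: 2 rows.

2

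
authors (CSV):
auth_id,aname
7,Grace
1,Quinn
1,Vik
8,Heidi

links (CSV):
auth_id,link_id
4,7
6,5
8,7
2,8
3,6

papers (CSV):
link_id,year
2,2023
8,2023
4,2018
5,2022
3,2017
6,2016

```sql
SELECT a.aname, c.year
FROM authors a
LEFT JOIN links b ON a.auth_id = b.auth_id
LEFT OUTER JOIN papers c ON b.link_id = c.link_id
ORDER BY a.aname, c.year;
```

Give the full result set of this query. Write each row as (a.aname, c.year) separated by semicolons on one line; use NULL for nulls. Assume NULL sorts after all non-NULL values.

Step 1 — a LEFT JOIN b on auth_id → 4 row(s).
Then LEFT JOIN `papers c` on link_id: each of those 4 rows is kept; rows whose b.link_id has no match in c get NULL for c's columns.

(Grace, NULL); (Heidi, NULL); (Quinn, NULL); (Vik, NULL)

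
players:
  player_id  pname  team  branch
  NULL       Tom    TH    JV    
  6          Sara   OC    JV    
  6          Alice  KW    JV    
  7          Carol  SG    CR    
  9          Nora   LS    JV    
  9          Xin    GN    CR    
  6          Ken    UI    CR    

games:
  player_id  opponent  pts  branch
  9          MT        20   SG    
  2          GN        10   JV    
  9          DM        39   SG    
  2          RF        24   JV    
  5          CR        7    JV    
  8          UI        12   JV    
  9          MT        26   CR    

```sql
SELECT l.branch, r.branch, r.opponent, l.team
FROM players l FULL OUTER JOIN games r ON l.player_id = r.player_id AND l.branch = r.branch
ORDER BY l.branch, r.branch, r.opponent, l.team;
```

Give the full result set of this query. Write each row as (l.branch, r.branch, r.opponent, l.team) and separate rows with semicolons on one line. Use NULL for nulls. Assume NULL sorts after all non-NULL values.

FULL OUTER JOIN keeps every row from both sides; unmatched rows get NULL for the other side's columns.
Matching on l.player_id = r.player_id AND l.branch = r.branch. A NULL in a compared column never satisfies the condition.
Matched pairs: 1; unmatched l rows kept: 6; unmatched r rows kept: 6.

(CR, CR, MT, GN); (CR, NULL, NULL, SG); (CR, NULL, NULL, UI); (JV, NULL, NULL, KW); (JV, NULL, NULL, LS); (JV, NULL, NULL, OC); (JV, NULL, NULL, TH); (NULL, JV, CR, NULL); (NULL, JV, GN, NULL); (NULL, JV, RF, NULL); (NULL, JV, UI, NULL); (NULL, SG, DM, NULL); (NULL, SG, MT, NULL)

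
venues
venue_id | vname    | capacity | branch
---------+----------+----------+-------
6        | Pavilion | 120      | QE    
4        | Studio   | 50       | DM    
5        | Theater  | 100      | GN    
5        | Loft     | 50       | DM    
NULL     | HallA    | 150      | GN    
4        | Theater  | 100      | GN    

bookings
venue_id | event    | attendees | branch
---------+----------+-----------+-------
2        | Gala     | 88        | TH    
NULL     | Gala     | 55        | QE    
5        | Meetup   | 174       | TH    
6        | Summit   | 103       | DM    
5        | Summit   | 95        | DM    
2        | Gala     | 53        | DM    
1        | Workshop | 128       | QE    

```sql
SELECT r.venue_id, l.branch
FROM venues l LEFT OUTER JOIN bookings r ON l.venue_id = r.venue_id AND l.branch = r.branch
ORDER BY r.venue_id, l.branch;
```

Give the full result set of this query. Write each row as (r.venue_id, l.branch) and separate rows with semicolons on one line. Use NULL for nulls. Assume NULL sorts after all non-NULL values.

(5, DM); (NULL, DM); (NULL, GN); (NULL, GN); (NULL, GN); (NULL, QE)

LEFT JOIN keeps every row from `venues`; unmatched rows get NULL for `bookings`'s columns.
Matching on l.venue_id = r.venue_id AND l.branch = r.branch. A NULL in a compared column never satisfies the condition.
- l row (venue_id=6, branch=QE): no match → kept, r columns NULL.
- l row (venue_id=4, branch=DM): no match → kept, r columns NULL.
- l row (venue_id=5, branch=GN): no match → kept, r columns NULL.
- l row (venue_id=5, branch=DM): matches 1 r row(s) → 1 output row(s).
- l row (venue_id=NULL, branch=GN): no match → kept, r columns NULL.
- l row (venue_id=4, branch=GN): no match → kept, r columns NULL.
After projecting and ordering:
r.venue_id | l.branch
5 | DM
NULL | DM
NULL | GN
NULL | GN
NULL | GN
NULL | QE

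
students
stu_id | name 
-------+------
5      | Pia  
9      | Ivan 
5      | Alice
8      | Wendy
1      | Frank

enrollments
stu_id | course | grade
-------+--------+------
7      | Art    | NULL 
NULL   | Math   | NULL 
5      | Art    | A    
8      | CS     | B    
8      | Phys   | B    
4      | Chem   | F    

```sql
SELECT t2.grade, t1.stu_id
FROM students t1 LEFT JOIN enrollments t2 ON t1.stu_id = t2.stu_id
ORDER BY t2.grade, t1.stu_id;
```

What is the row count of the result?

LEFT JOIN keeps every row from `students`; unmatched rows get NULL for `enrollments`'s columns.
Matching on t1.stu_id = t2.stu_id. A NULL in a compared column never satisfies the condition.
- t1 (stu_id=5) pairs with 1 row(s) of t2.
- t1 (stu_id=9) has no partner → padded with NULL.
- t1 (stu_id=5) pairs with 1 row(s) of t2.
- t1 (stu_id=8) pairs with 2 row(s) of t2.
- t1 (stu_id=1) has no partner → padded with NULL.
Total: 4 matched + 2 padded = 6 rows.

6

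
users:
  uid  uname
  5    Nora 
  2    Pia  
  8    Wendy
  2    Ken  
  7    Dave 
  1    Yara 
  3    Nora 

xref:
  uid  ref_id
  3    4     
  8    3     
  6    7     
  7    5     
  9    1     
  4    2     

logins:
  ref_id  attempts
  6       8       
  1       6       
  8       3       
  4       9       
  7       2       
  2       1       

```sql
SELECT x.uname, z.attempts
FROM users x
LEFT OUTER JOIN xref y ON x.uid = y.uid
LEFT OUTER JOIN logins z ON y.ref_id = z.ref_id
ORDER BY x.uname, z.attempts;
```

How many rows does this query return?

7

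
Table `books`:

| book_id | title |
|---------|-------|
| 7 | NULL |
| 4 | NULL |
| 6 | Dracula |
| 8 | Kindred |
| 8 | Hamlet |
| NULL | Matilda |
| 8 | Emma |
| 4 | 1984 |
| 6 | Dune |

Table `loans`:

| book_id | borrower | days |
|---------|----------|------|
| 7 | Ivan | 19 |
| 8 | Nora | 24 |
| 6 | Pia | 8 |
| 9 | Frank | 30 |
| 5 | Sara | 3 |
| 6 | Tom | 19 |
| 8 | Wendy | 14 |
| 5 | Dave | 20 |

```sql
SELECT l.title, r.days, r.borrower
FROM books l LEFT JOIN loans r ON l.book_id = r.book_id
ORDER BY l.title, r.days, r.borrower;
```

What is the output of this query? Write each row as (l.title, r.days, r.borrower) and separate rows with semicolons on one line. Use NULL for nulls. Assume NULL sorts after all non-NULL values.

LEFT JOIN keeps every row from `books`; unmatched rows get NULL for `loans`'s columns.
Matching on l.book_id = r.book_id. A NULL in a compared column never satisfies the condition.
- l[0] book_id=7 → 1 match(es) in r → 1 row(s).
- l[1] book_id=4 → no match; kept with NULLs on the r side.
- l[2] book_id=6 → 2 match(es) in r → 2 row(s).
- l[3] book_id=8 → 2 match(es) in r → 2 row(s).
- l[4] book_id=8 → 2 match(es) in r → 2 row(s).
- l[5] book_id=NULL → no match; kept with NULLs on the r side.
- l[6] book_id=8 → 2 match(es) in r → 2 row(s).
- l[7] book_id=4 → no match; kept with NULLs on the r side.
- l[8] book_id=6 → 2 match(es) in r → 2 row(s).

(1984, NULL, NULL); (Dracula, 8, Pia); (Dracula, 19, Tom); (Dune, 8, Pia); (Dune, 19, Tom); (Emma, 14, Wendy); (Emma, 24, Nora); (Hamlet, 14, Wendy); (Hamlet, 24, Nora); (Kindred, 14, Wendy); (Kindred, 24, Nora); (Matilda, NULL, NULL); (NULL, 19, Ivan); (NULL, NULL, NULL)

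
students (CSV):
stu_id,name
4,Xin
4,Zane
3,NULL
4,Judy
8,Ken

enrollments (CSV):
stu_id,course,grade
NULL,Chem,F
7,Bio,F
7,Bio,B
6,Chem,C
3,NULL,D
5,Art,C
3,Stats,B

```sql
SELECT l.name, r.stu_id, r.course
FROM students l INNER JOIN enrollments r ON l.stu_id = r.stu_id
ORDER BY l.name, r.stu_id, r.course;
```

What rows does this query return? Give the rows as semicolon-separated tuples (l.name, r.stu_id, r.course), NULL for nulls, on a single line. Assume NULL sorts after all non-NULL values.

(NULL, 3, Stats); (NULL, 3, NULL)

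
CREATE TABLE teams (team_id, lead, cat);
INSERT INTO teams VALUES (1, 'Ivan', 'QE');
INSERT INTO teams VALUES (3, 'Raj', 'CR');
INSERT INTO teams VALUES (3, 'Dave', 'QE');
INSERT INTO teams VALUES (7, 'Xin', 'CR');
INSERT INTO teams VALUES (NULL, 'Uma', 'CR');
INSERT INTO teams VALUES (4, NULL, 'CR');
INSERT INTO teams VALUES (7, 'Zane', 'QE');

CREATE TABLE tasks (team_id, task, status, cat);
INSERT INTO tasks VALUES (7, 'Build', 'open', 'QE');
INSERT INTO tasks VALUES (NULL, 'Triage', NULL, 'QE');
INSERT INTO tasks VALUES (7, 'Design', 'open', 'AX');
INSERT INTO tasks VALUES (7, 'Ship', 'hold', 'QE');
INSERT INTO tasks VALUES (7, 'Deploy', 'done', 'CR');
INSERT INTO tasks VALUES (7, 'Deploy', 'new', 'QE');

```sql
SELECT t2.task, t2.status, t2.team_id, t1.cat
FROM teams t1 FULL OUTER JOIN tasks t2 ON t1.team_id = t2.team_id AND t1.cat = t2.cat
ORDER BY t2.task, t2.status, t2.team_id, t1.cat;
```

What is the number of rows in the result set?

11

FULL OUTER JOIN keeps every row from both sides; unmatched rows get NULL for the other side's columns.
Matching on t1.team_id = t2.team_id AND t1.cat = t2.cat. A NULL in a compared column never satisfies the condition.
- team_id=1, cat=QE: no t2 row matches, row kept with t2 columns NULL.
- team_id=3, cat=CR: no t2 row matches, row kept with t2 columns NULL.
- team_id=3, cat=QE: no t2 row matches, row kept with t2 columns NULL.
- team_id=7, cat=CR: 1 matching t2 row(s), so 1 row(s) emitted.
- team_id=NULL, cat=CR: no t2 row matches, row kept with t2 columns NULL.
- team_id=4, cat=CR: no t2 row matches, row kept with t2 columns NULL.
- team_id=7, cat=QE: 3 matching t2 row(s), so 3 row(s) emitted.
- 2 row(s) from t2 found no t1 partner → padded with NULL.
Total: 4 matched + 7 padded = 11 rows.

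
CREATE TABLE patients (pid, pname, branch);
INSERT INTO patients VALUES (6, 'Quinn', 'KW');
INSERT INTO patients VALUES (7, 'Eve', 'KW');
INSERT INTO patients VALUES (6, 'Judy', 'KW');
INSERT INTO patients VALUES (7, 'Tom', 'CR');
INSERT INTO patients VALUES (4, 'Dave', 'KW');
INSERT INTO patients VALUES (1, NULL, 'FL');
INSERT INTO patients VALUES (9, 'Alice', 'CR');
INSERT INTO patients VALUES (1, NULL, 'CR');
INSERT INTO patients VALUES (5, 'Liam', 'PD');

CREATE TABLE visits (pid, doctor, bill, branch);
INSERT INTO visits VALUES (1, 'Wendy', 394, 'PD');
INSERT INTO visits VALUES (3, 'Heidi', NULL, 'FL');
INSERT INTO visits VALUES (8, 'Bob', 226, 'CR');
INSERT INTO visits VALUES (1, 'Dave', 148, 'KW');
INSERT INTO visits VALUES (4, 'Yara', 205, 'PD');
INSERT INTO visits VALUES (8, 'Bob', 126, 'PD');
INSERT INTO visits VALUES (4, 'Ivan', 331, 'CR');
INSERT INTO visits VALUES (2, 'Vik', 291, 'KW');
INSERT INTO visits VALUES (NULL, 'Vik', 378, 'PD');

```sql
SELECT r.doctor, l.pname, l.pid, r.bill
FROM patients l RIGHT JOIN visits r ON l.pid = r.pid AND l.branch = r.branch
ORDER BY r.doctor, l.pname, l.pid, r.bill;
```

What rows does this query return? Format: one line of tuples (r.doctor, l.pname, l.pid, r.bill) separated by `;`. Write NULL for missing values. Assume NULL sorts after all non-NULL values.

(Bob, NULL, NULL, 126); (Bob, NULL, NULL, 226); (Dave, NULL, NULL, 148); (Heidi, NULL, NULL, NULL); (Ivan, NULL, NULL, 331); (Vik, NULL, NULL, 291); (Vik, NULL, NULL, 378); (Wendy, NULL, NULL, 394); (Yara, NULL, NULL, 205)

RIGHT JOIN keeps every row from `visits`; unmatched rows get NULL for `patients`'s columns.
Matching on l.pid = r.pid AND l.branch = r.branch. A NULL in a compared column never satisfies the condition.
- pid=6, branch=KW: no matching r row.
- pid=7, branch=KW: no matching r row.
- pid=6, branch=KW: no matching r row.
- pid=7, branch=CR: no matching r row.
- pid=4, branch=KW: no matching r row.
- pid=1, branch=FL: no matching r row.
- pid=9, branch=CR: no matching r row.
- pid=1, branch=CR: no matching r row.
- pid=5, branch=PD: no matching r row.
- 9 r row(s) had no l match → kept, l columns NULL.
After projecting and ordering:
r.doctor | l.pname | l.pid | r.bill
Bob | NULL | NULL | 126
Bob | NULL | NULL | 226
Dave | NULL | NULL | 148
Heidi | NULL | NULL | NULL
Ivan | NULL | NULL | 331
Vik | NULL | NULL | 291
Vik | NULL | NULL | 378
Wendy | NULL | NULL | 394
Yara | NULL | NULL | 205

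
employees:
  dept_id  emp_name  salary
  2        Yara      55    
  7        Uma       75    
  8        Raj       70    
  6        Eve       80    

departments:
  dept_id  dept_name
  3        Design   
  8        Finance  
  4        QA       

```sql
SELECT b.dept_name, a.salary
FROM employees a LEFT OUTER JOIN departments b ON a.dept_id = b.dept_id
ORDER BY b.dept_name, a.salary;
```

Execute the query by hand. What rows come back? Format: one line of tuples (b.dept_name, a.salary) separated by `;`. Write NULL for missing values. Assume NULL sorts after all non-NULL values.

(Finance, 70); (NULL, 55); (NULL, 75); (NULL, 80)

LEFT JOIN keeps every row from `employees`; unmatched rows get NULL for `departments`'s columns.
Matching on a.dept_id = b.dept_id.
- a[0] dept_id=2 → no match; kept with NULLs on the b side.
- a[1] dept_id=7 → no match; kept with NULLs on the b side.
- a[2] dept_id=8 → 1 match(es) in b → 1 row(s).
- a[3] dept_id=6 → no match; kept with NULLs on the b side.
After projecting and ordering:
b.dept_name | a.salary
Finance | 70
NULL | 55
NULL | 75
NULL | 80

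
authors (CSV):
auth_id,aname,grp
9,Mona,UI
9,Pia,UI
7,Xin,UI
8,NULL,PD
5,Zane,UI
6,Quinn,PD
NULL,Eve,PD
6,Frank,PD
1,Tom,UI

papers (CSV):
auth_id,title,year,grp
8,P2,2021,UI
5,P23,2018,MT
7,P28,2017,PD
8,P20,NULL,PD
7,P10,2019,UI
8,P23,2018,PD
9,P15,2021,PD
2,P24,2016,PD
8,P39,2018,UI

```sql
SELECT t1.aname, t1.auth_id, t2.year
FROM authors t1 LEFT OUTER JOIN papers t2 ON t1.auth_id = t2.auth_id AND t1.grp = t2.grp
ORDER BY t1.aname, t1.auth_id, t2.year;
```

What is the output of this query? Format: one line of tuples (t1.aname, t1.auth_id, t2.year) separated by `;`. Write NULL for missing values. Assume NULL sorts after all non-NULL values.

LEFT JOIN keeps every row from `authors`; unmatched rows get NULL for `papers`'s columns.
Matching on t1.auth_id = t2.auth_id AND t1.grp = t2.grp. A NULL in a compared column never satisfies the condition.
- auth_id=9, grp=UI: no t2 row matches, row kept with t2 columns NULL.
- auth_id=9, grp=UI: no t2 row matches, row kept with t2 columns NULL.
- auth_id=7, grp=UI: 1 matching t2 row(s), so 1 row(s) emitted.
- auth_id=8, grp=PD: 2 matching t2 row(s), so 2 row(s) emitted.
- auth_id=5, grp=UI: no t2 row matches, row kept with t2 columns NULL.
- auth_id=6, grp=PD: no t2 row matches, row kept with t2 columns NULL.
- auth_id=NULL, grp=PD: no t2 row matches, row kept with t2 columns NULL.
- auth_id=6, grp=PD: no t2 row matches, row kept with t2 columns NULL.
- auth_id=1, grp=UI: no t2 row matches, row kept with t2 columns NULL.
After projecting and ordering:
t1.aname | t1.auth_id | t2.year
Eve | NULL | NULL
Frank | 6 | NULL
Mona | 9 | NULL
Pia | 9 | NULL
Quinn | 6 | NULL
Tom | 1 | NULL
Xin | 7 | 2019
Zane | 5 | NULL
NULL | 8 | 2018
NULL | 8 | NULL

(Eve, NULL, NULL); (Frank, 6, NULL); (Mona, 9, NULL); (Pia, 9, NULL); (Quinn, 6, NULL); (Tom, 1, NULL); (Xin, 7, 2019); (Zane, 5, NULL); (NULL, 8, 2018); (NULL, 8, NULL)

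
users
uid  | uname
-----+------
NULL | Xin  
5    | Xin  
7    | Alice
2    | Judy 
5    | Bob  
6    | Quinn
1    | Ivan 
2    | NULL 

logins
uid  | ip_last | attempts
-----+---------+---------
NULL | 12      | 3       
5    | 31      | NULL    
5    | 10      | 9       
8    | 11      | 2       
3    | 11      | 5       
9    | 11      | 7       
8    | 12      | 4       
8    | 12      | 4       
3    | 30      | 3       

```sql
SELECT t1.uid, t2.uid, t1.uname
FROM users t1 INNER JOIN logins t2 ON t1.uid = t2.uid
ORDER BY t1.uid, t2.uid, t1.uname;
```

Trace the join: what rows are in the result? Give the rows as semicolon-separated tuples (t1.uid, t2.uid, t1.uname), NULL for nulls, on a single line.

(5, 5, Bob); (5, 5, Bob); (5, 5, Xin); (5, 5, Xin)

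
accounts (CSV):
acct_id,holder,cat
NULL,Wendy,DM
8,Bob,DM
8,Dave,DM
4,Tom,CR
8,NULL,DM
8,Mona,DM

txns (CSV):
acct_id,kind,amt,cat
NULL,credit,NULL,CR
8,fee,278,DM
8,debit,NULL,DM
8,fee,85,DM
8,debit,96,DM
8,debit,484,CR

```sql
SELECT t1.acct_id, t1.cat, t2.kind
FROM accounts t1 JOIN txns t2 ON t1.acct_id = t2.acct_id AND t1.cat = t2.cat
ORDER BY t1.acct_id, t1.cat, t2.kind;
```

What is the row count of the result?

16

INNER JOIN keeps only pairs where the ON condition holds.
Matching on t1.acct_id = t2.acct_id AND t1.cat = t2.cat. A NULL in a compared column never satisfies the condition.
Matched pairs: 16.
Total: 16 rows.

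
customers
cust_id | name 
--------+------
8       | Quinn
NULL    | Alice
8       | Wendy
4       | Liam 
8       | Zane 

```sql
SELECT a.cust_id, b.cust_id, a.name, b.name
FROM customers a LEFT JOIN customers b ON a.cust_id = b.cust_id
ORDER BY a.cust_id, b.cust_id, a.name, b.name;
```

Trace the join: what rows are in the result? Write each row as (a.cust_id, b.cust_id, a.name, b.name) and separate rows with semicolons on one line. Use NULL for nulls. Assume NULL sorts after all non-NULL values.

LEFT JOIN keeps every row from `customers a`; unmatched rows get NULL for `customers b`'s columns.
Matching on a.cust_id = b.cust_id. A NULL in a compared column never satisfies the condition.
- a[0] cust_id=8 → 3 match(es) in b → 3 row(s).
- a[1] cust_id=NULL → no match; kept with NULLs on the b side.
- a[2] cust_id=8 → 3 match(es) in b → 3 row(s).
- a[3] cust_id=4 → 1 match(es) in b → 1 row(s).
- a[4] cust_id=8 → 3 match(es) in b → 3 row(s).

(4, 4, Liam, Liam); (8, 8, Quinn, Quinn); (8, 8, Quinn, Wendy); (8, 8, Quinn, Zane); (8, 8, Wendy, Quinn); (8, 8, Wendy, Wendy); (8, 8, Wendy, Zane); (8, 8, Zane, Quinn); (8, 8, Zane, Wendy); (8, 8, Zane, Zane); (NULL, NULL, Alice, NULL)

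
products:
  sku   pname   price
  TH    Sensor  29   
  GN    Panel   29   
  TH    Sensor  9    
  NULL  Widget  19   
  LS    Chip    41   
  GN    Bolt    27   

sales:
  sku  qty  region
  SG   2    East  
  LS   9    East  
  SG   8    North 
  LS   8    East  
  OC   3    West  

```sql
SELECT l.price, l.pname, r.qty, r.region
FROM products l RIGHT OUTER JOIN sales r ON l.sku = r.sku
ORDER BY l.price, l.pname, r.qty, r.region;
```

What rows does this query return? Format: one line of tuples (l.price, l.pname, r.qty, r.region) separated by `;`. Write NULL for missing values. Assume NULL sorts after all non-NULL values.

(41, Chip, 8, East); (41, Chip, 9, East); (NULL, NULL, 2, East); (NULL, NULL, 3, West); (NULL, NULL, 8, North)

RIGHT JOIN keeps every row from `sales`; unmatched rows get NULL for `products`'s columns.
Matching on l.sku = r.sku. A NULL in a compared column never satisfies the condition.
- l row (sku=TH): no match.
- l row (sku=GN): no match.
- l row (sku=TH): no match.
- l row (sku=NULL): no match.
- l row (sku=LS): matches 2 r row(s) → 2 output row(s).
- l row (sku=GN): no match.
- plus 3 unmatched r row(s), each kept with NULL l columns.
After projecting and ordering:
l.price | l.pname | r.qty | r.region
41 | Chip | 8 | East
41 | Chip | 9 | East
NULL | NULL | 2 | East
NULL | NULL | 3 | West
NULL | NULL | 8 | North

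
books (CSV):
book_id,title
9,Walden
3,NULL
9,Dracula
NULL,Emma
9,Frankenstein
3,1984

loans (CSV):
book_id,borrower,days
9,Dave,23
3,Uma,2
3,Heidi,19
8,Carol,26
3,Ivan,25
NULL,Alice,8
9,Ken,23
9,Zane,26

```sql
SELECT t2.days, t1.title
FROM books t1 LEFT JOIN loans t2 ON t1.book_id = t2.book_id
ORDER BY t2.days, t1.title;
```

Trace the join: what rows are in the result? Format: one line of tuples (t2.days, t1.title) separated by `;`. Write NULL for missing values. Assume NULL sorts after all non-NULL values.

LEFT JOIN keeps every row from `books`; unmatched rows get NULL for `loans`'s columns.
Matching on t1.book_id = t2.book_id. A NULL in a compared column never satisfies the condition.
Matched pairs: 15; unmatched t1 rows kept: 1.

(2, 1984); (2, NULL); (19, 1984); (19, NULL); (23, Dracula); (23, Dracula); (23, Frankenstein); (23, Frankenstein); (23, Walden); (23, Walden); (25, 1984); (25, NULL); (26, Dracula); (26, Frankenstein); (26, Walden); (NULL, Emma)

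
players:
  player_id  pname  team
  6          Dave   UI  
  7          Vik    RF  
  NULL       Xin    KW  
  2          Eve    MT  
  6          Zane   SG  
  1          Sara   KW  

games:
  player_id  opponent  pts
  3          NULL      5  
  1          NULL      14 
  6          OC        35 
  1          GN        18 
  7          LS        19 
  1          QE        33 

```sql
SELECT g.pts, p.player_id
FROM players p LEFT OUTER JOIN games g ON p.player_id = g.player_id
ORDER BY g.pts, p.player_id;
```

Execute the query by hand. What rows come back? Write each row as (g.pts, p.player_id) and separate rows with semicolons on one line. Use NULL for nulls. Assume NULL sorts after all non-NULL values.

(14, 1); (18, 1); (19, 7); (33, 1); (35, 6); (35, 6); (NULL, 2); (NULL, NULL)

LEFT JOIN keeps every row from `players`; unmatched rows get NULL for `games`'s columns.
Matching on p.player_id = g.player_id. A NULL in a compared column never satisfies the condition.
- p (player_id=6) pairs with 1 row(s) of g.
- p (player_id=7) pairs with 1 row(s) of g.
- p (player_id=NULL) has no partner → padded with NULL.
- p (player_id=2) has no partner → padded with NULL.
- p (player_id=6) pairs with 1 row(s) of g.
- p (player_id=1) pairs with 3 row(s) of g.
After projecting and ordering:
g.pts | p.player_id
14 | 1
18 | 1
19 | 7
33 | 1
35 | 6
35 | 6
NULL | 2
NULL | NULL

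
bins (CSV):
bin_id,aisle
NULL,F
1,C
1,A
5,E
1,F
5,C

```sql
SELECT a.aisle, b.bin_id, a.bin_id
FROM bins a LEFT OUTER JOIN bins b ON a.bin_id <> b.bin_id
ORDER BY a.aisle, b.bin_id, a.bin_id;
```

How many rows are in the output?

LEFT JOIN keeps every row from `bins a`; unmatched rows get NULL for `bins b`'s columns.
Matching on a.bin_id <> b.bin_id. A NULL in a compared column never satisfies the condition.
Matched pairs: 12; unmatched a rows kept: 1.
Total: 12 matched + 1 padded = 13 rows.

13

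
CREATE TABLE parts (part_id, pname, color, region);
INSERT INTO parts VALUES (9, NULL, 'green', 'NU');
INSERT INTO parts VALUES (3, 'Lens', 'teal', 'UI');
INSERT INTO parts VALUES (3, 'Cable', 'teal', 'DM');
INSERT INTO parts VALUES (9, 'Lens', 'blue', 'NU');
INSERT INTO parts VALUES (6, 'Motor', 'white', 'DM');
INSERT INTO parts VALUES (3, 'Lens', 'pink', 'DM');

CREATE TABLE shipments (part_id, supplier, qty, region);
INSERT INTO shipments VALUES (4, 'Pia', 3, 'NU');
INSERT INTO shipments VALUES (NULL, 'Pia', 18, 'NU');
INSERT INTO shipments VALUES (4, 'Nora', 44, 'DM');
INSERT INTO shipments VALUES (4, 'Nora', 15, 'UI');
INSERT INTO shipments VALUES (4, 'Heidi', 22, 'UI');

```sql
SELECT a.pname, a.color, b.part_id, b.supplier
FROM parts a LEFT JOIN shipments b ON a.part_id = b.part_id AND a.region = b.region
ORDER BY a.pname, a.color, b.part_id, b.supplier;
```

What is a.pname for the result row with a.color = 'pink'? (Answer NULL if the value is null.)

Lens

LEFT JOIN keeps every row from `parts`; unmatched rows get NULL for `shipments`'s columns.
Matching on a.part_id = b.part_id AND a.region = b.region. A NULL in a compared column never satisfies the condition.
- a (part_id=9, region=NU) has no partner → padded with NULL.
- a (part_id=3, region=UI) has no partner → padded with NULL.
- a (part_id=3, region=DM) has no partner → padded with NULL.
- a (part_id=9, region=NU) has no partner → padded with NULL.
- a (part_id=6, region=DM) has no partner → padded with NULL.
- a (part_id=3, region=DM) has no partner → padded with NULL.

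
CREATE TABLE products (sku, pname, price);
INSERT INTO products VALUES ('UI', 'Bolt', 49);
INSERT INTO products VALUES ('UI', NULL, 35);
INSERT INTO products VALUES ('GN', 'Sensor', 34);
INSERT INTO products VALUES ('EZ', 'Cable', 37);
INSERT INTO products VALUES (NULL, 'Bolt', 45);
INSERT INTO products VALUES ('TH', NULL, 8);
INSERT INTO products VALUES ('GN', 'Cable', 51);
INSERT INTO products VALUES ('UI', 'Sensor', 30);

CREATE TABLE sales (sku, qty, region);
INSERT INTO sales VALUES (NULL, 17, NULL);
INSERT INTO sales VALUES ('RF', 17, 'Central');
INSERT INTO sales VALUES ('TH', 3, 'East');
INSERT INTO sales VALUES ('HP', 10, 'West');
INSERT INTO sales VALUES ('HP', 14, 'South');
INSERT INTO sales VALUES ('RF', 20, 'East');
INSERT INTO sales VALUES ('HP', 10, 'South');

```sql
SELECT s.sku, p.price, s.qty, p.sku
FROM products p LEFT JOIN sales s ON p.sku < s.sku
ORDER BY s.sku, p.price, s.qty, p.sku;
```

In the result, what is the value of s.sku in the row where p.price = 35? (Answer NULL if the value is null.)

LEFT JOIN keeps every row from `products`; unmatched rows get NULL for `sales`'s columns.
Matching on p.sku < s.sku. A NULL in a compared column never satisfies the condition.
- p[0] sku=UI → no match; kept with NULLs on the s side.
- p[1] sku=UI → no match; kept with NULLs on the s side.
- p[2] sku=GN → 6 match(es) in s → 6 row(s).
- p[3] sku=EZ → 6 match(es) in s → 6 row(s).
- p[4] sku=NULL → no match; kept with NULLs on the s side.
- p[5] sku=TH → no match; kept with NULLs on the s side.
- p[6] sku=GN → 6 match(es) in s → 6 row(s).
- p[7] sku=UI → no match; kept with NULLs on the s side.

NULL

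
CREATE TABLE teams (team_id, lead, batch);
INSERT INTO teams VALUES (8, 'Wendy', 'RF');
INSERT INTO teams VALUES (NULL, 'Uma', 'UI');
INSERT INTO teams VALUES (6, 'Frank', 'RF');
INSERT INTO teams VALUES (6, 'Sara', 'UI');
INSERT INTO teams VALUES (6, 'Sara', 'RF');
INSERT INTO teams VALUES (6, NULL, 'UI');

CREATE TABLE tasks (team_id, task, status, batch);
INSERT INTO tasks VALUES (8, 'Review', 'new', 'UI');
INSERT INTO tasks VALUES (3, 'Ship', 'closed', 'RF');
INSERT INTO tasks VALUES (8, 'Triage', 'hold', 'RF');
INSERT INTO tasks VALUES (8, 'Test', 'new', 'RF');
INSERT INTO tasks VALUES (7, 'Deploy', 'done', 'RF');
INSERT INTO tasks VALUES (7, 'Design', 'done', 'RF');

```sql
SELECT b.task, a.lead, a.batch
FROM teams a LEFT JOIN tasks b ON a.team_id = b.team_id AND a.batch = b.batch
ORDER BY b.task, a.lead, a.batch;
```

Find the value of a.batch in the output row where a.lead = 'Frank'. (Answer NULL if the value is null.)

RF

LEFT JOIN keeps every row from `teams`; unmatched rows get NULL for `tasks`'s columns.
Matching on a.team_id = b.team_id AND a.batch = b.batch. A NULL in a compared column never satisfies the condition.
Matched pairs: 2; unmatched a rows kept: 5.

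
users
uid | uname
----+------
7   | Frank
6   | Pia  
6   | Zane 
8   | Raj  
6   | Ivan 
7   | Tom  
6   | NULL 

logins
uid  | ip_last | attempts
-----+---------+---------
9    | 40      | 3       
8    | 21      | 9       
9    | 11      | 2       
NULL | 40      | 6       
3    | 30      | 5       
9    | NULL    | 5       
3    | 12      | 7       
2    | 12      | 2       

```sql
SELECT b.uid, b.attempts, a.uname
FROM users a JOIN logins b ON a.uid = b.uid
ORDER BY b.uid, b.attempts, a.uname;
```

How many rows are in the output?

INNER JOIN keeps only pairs where the ON condition holds.
Matching on a.uid = b.uid. A NULL in a compared column never satisfies the condition.
- a[0] uid=7 → no match; dropped.
- a[1] uid=6 → no match; dropped.
- a[2] uid=6 → no match; dropped.
- a[3] uid=8 → 1 match(es) in b → 1 row(s).
- a[4] uid=6 → no match; dropped.
- a[5] uid=7 → no match; dropped.
- a[6] uid=6 → no match; dropped.
Total: 1 rows.

1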